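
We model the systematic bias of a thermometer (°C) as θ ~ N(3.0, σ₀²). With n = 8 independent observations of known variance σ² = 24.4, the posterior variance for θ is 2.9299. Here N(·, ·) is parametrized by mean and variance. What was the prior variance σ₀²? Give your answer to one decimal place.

σ₀² = 74.4

For the Normal–Normal model with known σ², precisions add: τ_n = τ₀ + n/σ².
So 1/σ₀² = 1/2.9299 − 8/24.4 = 0.341309 − 0.327869 = 0.013440.
Hence σ₀² = 1/0.013440 ≈ 74.4.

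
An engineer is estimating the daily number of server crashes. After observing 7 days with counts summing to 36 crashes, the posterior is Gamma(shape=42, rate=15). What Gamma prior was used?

Gamma–Poisson conjugacy: posterior shape = α + Σxᵢ, posterior rate = β + n.
So α = 42 − 36 = 6 and β = 15 − 7 = 8.

Gamma(shape=6, rate=8)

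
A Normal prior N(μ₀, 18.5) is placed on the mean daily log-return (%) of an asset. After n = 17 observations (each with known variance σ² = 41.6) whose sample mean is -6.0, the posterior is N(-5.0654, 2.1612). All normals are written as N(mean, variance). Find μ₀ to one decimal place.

μ₀ = 2.0

With known observation variance, the Normal–Normal posterior has precision τ_n = τ₀ + n/σ² and mean μ_n = (τ₀μ₀ + (n/σ²)x̄)/τ_n.
Here τ₀ = 1/18.5 = 0.054054 and τ_data = 17/41.6 = 0.408654, so τ_n = 0.462708.
Rearranging for μ₀: μ₀ = (μ_n·τ_n − τ_data·x̄)/τ₀ = (-5.0654·0.462708 − 0.408654·-6.0) / 0.054054 = 0.108123/0.054054 ≈ 2.0.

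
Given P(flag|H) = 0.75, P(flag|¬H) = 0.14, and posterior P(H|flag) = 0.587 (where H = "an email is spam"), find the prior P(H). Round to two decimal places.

P(H) = 0.21

In odds form, posterior odds = prior odds × likelihood ratio, so prior odds = posterior odds ÷ LR.
Posterior odds = 0.587/(1−0.587) = 1.4213. LR = 0.75/0.14 = 5.3571.
Prior odds = 1.4213/5.3571 = 0.2653, so P(H) = 0.2653/(1+0.2653) ≈ 0.21.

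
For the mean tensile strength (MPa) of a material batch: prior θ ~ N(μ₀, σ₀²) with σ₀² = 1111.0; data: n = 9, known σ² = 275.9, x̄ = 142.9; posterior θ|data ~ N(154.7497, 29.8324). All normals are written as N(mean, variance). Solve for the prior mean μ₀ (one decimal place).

The posterior mean is a precision-weighted average: μ_n = (τ₀μ₀ + τ_data·x̄)/(τ₀+τ_data), with τ₀=1/σ₀² and τ_data=n/σ².
Here τ₀ = 1/1111.0 = 0.000900 and τ_data = 9/275.9 = 0.032621, so τ_n = 0.033521.
Rearranging for μ₀: μ₀ = (μ_n·τ_n − τ_data·x̄)/τ₀ = (154.7497·0.033521 − 0.032621·142.9) / 0.000900 = 0.525824/0.000900 ≈ 584.2.

μ₀ = 584.2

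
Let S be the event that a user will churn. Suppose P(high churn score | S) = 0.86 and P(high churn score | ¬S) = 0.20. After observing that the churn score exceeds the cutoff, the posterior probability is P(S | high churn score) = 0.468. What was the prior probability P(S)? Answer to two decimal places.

Bayes' rule in odds form gives O(S|E) = O(S)·[P(E|S)/P(E|¬S)], hence O(S) = O(S|E)/LR.
Posterior odds = 0.468/(1−0.468) = 0.8797. LR = 0.86/0.20 = 4.3000.
Prior odds = 0.8797/4.3000 = 0.2046, so P(S) = 0.2046/(1+0.2046) ≈ 0.17.

P(S) = 0.17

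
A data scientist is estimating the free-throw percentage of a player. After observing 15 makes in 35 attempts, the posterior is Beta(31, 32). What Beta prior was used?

Beta(16, 12)

A Beta(α, β) prior with s successes and f failures in binomial data gives a Beta(α+s, β+f) posterior.
So α = 31 − 15 = 16 and β = 32 − 20 = 12.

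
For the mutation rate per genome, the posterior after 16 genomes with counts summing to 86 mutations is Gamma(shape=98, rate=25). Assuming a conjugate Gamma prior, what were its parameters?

Gamma(shape=12, rate=9)

Gamma–Poisson conjugacy: posterior shape = α + Σxᵢ, posterior rate = β + n.
So α = 98 − 86 = 12 and β = 25 − 16 = 9.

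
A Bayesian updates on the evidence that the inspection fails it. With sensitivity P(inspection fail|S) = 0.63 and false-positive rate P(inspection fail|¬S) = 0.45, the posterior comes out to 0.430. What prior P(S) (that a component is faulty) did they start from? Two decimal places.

P(S) = 0.35

Bayes' rule in odds form gives O(S|E) = O(S)·[P(E|S)/P(E|¬S)], hence O(S) = O(S|E)/LR.
Posterior odds = 0.430/(1−0.430) = 0.7544. LR = 0.63/0.45 = 1.4000.
Prior odds = 0.7544/1.4000 = 0.5389, so P(S) = 0.5389/(1+0.5389) ≈ 0.35.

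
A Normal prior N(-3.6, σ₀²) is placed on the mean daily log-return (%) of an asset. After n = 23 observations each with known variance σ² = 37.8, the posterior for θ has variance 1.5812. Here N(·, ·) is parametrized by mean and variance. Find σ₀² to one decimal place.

σ₀² = 41.7

For the Normal–Normal model with known σ², precisions add: τ_n = τ₀ + n/σ².
So 1/σ₀² = 1/1.5812 − 23/37.8 = 0.632431 − 0.608466 = 0.023965.
Hence σ₀² = 1/0.023965 ≈ 41.7.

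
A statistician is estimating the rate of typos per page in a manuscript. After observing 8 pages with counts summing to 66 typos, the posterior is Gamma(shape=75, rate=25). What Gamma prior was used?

Gamma(shape=9, rate=17)

A Gamma(α, β) prior (rate parametrization) on a Poisson rate with n observations summing to S gives posterior Gamma(α+S, β+n).
So α = 75 − 66 = 9 and β = 25 − 8 = 17.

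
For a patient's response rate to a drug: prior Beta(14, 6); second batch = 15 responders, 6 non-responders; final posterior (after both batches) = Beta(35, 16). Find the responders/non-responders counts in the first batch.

Because Beta–binomial updating is additive in the counts, the combined data contributed (α_post−α_prior, β_post−β_prior) successes and failures.
Total across both batches: 35−14=21 responders, 16−6=10 non-responders.
Subtract the second batch: 21−15=6 responders and 10−6=4 non-responders.

6 responders and 4 non-responders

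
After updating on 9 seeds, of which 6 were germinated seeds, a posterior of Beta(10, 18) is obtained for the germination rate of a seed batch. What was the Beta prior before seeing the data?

Under Beta–binomial conjugacy the posterior parameters are (a+s, b+f).
So a = 10 − 6 = 4 and b = 18 − 3 = 15.

Beta(4, 15)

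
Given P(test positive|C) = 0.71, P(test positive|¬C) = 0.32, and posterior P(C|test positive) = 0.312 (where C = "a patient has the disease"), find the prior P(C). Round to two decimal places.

In odds form, posterior odds = prior odds × likelihood ratio, so prior odds = posterior odds ÷ LR.
Posterior odds = 0.312/(1−0.312) = 0.4535. LR = 0.71/0.32 = 2.2188.
Prior odds = 0.4535/2.2188 = 0.2044, so P(C) = 0.2044/(1+0.2044) ≈ 0.17.

P(C) = 0.17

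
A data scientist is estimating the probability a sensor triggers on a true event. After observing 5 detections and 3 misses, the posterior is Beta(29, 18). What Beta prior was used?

Beta(24, 15)

A Beta(a, b) prior with s successes and f failures in binomial data gives a Beta(a+s, b+f) posterior.
Subtract the data counts: 29−5=24, 18−3=15.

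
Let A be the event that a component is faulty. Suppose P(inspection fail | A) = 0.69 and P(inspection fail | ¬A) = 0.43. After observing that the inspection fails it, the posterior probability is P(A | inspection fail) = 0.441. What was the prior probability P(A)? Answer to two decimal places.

P(A) = 0.33

In odds form, posterior odds = prior odds × likelihood ratio, so prior odds = posterior odds ÷ LR.
Posterior odds = 0.441/(1−0.441) = 0.7889. LR = 0.69/0.43 = 1.6047.
Prior odds = 0.7889/1.6047 = 0.4916, so P(A) = 0.4916/(1+0.4916) ≈ 0.33.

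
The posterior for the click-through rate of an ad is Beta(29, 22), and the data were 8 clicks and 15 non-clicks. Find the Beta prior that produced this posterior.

A Beta(a, b) prior with s successes and f failures in binomial data gives a Beta(a+s, b+f) posterior.
So a = 29 − 8 = 21 and b = 22 − 15 = 7.

Beta(21, 7)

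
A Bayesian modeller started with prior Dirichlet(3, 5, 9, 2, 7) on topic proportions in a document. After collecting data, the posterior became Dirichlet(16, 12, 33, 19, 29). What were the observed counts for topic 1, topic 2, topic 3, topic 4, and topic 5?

counts (13, 7, 24, 17, 22)

For a Dirichlet(α) prior with multinomial counts c, the posterior is Dirichlet(α + c) componentwise.
Counts are posterior − prior componentwise: 16−3=13, 12−5=7, 33−9=24, 19−2=17, 29−7=22.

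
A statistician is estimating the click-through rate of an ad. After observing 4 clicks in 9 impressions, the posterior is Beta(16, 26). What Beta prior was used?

A Beta(a, b) prior with s successes and f failures in binomial data gives a Beta(a+s, b+f) posterior.
Subtract the data counts: 16−4=12, 26−5=21.

Beta(12, 21)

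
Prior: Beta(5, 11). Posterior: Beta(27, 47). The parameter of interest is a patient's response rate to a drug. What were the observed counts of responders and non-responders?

22 responders and 36 non-responders

Beta is conjugate to the binomial likelihood: posterior = Beta(a+s, b+f).
Match parameters: s=27−5=22, f=47−11=36.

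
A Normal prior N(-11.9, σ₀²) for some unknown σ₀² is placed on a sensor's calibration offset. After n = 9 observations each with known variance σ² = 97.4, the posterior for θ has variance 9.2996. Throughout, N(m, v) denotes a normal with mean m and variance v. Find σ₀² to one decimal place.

Posterior precision equals prior precision plus data precision: 1/σ_n² = 1/σ₀² + n/σ².
So 1/σ₀² = 1/9.2996 − 9/97.4 = 0.107532 − 0.092402 = 0.015130.
Hence σ₀² = 1/0.015130 ≈ 66.1.

σ₀² = 66.1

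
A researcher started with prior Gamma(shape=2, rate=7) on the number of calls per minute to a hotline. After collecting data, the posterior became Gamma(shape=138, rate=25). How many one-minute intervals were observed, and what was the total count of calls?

n = 18 one-minute intervals with total 136 calls

A Gamma(α, β) prior (rate parametrization) on a Poisson rate with n observations summing to S gives posterior Gamma(α+S, β+n).
Matching: Σxᵢ = 138 − 2 = 136 and n = 25 − 7 = 18.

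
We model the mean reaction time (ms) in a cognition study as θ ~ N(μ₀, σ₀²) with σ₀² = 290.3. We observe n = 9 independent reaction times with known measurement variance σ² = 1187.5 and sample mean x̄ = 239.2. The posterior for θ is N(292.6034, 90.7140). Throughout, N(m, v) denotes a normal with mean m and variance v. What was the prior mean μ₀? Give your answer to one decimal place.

μ₀ = 410.1

The posterior mean is a precision-weighted average: μ_n = (τ₀μ₀ + τ_data·x̄)/(τ₀+τ_data), with τ₀=1/σ₀² and τ_data=n/σ².
Here τ₀ = 1/290.3 = 0.003445 and τ_data = 9/1187.5 = 0.007579, so τ_n = 0.011024.
Rearranging for μ₀: μ₀ = (μ_n·τ_n − τ_data·x̄)/τ₀ = (292.6034·0.011024 − 0.007579·239.2) / 0.003445 = 1.412763/0.003445 ≈ 410.1.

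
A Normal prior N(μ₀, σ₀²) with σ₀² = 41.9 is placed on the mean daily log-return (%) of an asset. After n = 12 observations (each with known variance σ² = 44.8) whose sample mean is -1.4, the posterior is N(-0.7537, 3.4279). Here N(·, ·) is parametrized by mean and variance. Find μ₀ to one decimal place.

μ₀ = 6.5

The posterior mean is a precision-weighted average: μ_n = (τ₀μ₀ + τ_data·x̄)/(τ₀+τ_data), with τ₀=1/σ₀² and τ_data=n/σ².
Here τ₀ = 1/41.9 = 0.023866 and τ_data = 12/44.8 = 0.267857, so τ_n = 0.291723.
Rearranging for μ₀: μ₀ = (μ_n·τ_n − τ_data·x̄)/τ₀ = (-0.7537·0.291723 − 0.267857·-1.4) / 0.023866 = 0.155128/0.023866 ≈ 6.5.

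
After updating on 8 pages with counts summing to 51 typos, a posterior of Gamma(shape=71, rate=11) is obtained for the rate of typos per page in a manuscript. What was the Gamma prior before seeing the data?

A Gamma(α, β) prior (rate parametrization) on a Poisson rate with n observations summing to S gives posterior Gamma(α+S, β+n).
So α = 71 − 51 = 20 and β = 11 − 8 = 3.

Gamma(shape=20, rate=3)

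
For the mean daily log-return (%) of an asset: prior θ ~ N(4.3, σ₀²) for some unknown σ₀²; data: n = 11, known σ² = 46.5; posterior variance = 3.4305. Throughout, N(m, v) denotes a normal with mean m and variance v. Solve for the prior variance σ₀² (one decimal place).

For the Normal–Normal model with known σ², precisions add: τ_n = τ₀ + n/σ².
So 1/σ₀² = 1/3.4305 − 11/46.5 = 0.291503 − 0.236559 = 0.054944.
Hence σ₀² = 1/0.054944 ≈ 18.2.

σ₀² = 18.2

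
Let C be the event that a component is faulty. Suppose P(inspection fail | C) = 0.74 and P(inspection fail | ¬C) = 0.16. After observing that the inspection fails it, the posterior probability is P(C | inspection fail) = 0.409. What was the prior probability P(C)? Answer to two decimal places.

P(C) = 0.13

In odds form, posterior odds = prior odds × likelihood ratio, so prior odds = posterior odds ÷ LR.
Posterior odds = 0.409/(1−0.409) = 0.6920. LR = 0.74/0.16 = 4.6250.
Prior odds = 0.6920/4.6250 = 0.1496, so P(C) = 0.1496/(1+0.1496) ≈ 0.13.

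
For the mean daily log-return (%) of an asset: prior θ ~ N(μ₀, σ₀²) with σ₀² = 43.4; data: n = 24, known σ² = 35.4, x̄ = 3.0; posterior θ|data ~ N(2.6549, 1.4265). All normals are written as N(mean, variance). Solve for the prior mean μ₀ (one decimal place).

With known observation variance, the Normal–Normal posterior has precision τ_n = τ₀ + n/σ² and mean μ_n = (τ₀μ₀ + (n/σ²)x̄)/τ_n.
Here τ₀ = 1/43.4 = 0.023041 and τ_data = 24/35.4 = 0.677966, so τ_n = 0.701007.
Rearranging for μ₀: μ₀ = (μ_n·τ_n − τ_data·x̄)/τ₀ = (2.6549·0.701007 − 0.677966·3.0) / 0.023041 = -0.172795/0.023041 ≈ -7.5.

μ₀ = -7.5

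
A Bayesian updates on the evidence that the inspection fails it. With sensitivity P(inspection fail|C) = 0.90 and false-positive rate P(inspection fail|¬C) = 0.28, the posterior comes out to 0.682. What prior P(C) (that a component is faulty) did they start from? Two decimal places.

In odds form, posterior odds = prior odds × likelihood ratio, so prior odds = posterior odds ÷ LR.
Posterior odds = 0.682/(1−0.682) = 2.1447. LR = 0.90/0.28 = 3.2143.
Prior odds = 2.1447/3.2143 = 0.6672, so P(C) = 0.6672/(1+0.6672) ≈ 0.40.

P(C) = 0.40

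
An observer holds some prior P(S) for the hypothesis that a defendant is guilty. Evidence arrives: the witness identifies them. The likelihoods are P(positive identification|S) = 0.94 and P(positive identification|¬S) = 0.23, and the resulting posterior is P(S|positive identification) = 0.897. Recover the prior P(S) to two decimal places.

P(S) = 0.68

Bayes' rule in odds form gives O(S|E) = O(S)·[P(E|S)/P(E|¬S)], hence O(S) = O(S|E)/LR.
Posterior odds = 0.897/(1−0.897) = 8.7087. LR = 0.94/0.23 = 4.0870.
Prior odds = 8.7087/4.0870 = 2.1308, so P(S) = 2.1308/(1+2.1308) ≈ 0.68.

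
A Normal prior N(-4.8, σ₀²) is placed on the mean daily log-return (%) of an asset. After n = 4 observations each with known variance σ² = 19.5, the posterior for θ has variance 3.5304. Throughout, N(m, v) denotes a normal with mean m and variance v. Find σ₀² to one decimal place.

σ₀² = 12.8

For the Normal–Normal model with known σ², precisions add: τ_n = τ₀ + n/σ².
So 1/σ₀² = 1/3.5304 − 4/19.5 = 0.283254 − 0.205128 = 0.078126.
Hence σ₀² = 1/0.078126 ≈ 12.8.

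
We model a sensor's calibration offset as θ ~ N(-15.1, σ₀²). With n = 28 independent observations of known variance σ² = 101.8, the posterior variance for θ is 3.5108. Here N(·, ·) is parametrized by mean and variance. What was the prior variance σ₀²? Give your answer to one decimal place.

Posterior precision equals prior precision plus data precision: 1/σ_n² = 1/σ₀² + n/σ².
So 1/σ₀² = 1/3.5108 − 28/101.8 = 0.284835 − 0.275049 = 0.009786.
Hence σ₀² = 1/0.009786 ≈ 102.2.

σ₀² = 102.2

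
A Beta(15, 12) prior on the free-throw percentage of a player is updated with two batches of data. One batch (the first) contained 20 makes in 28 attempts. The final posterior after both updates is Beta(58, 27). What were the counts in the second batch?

Sequential conjugate updates are equivalent to a single update on the pooled data, so total successes = posterior α − prior α and total failures = posterior β − prior β.
Total across both batches: 58−15=43 makes, 27−12=15 misses.
Subtract the first batch: 43−20=23 makes and 15−8=7 misses.

23 makes and 7 misses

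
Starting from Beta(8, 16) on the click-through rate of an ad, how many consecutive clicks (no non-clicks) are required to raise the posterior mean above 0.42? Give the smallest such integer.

k = 4

After k clicks and 0 non-clicks the posterior is Beta(8+k, 16), with mean (8+k)/(8+16+k).
Set (8+k)/(24+k) > 0.42 and solve: k > (0.42·24 − 8)/(1 − 0.42) = 3.586.
The smallest integer exceeding 3.586 is 4, and checking k=4: (12)/(28) = 0.4286 > 0.42.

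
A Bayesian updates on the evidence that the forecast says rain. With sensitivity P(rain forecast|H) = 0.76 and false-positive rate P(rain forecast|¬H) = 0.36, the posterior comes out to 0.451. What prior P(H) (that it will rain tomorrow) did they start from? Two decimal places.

Bayes' rule in odds form gives O(H|E) = O(H)·[P(E|H)/P(E|¬H)], hence O(H) = O(H|E)/LR.
Posterior odds = 0.451/(1−0.451) = 0.8215. LR = 0.76/0.36 = 2.1111.
Prior odds = 0.8215/2.1111 = 0.3891, so P(H) = 0.3891/(1+0.3891) ≈ 0.28.

P(H) = 0.28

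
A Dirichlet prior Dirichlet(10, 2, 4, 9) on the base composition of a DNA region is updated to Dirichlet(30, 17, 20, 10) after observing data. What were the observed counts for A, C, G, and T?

counts (20, 15, 16, 1)

For a Dirichlet(α) prior with multinomial counts c, the posterior is Dirichlet(α + c) componentwise.
Counts are posterior − prior componentwise: 30−10=20, 17−2=15, 20−4=16, 10−9=1.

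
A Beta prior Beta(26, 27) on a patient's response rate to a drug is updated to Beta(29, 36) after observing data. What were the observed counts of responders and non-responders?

Beta is conjugate to the binomial likelihood: posterior = Beta(α+s, β+f).
So s = 29 − 26 = 3 and f = 36 − 27 = 9.

3 responders and 9 non-responders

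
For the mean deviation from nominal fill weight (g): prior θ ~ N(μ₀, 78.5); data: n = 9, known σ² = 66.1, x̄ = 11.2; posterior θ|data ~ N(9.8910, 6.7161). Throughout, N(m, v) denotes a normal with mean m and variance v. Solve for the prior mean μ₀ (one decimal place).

The posterior mean is a precision-weighted average: μ_n = (τ₀μ₀ + τ_data·x̄)/(τ₀+τ_data), with τ₀=1/σ₀² and τ_data=n/σ².
Here τ₀ = 1/78.5 = 0.012739 and τ_data = 9/66.1 = 0.136157, so τ_n = 0.148896.
Rearranging for μ₀: μ₀ = (μ_n·τ_n − τ_data·x̄)/τ₀ = (9.8910·0.148896 − 0.136157·11.2) / 0.012739 = -0.052228/0.012739 ≈ -4.1.

μ₀ = -4.1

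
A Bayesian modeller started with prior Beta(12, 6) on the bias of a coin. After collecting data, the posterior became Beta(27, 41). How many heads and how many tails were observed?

Under Beta–binomial conjugacy the posterior parameters are (α+s, β+f).
So s = 27 − 12 = 15 and f = 41 − 6 = 35.

15 heads and 35 tails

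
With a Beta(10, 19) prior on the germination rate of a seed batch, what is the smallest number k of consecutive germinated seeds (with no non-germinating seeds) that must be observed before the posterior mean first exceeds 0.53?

After k germinated seeds and 0 non-germinating seeds the posterior is Beta(10+k, 19), with mean (10+k)/(10+19+k).
Set (10+k)/(29+k) > 0.53 and solve: k > (0.53·29 − 10)/(1 − 0.53) = 11.426.
The smallest integer exceeding 11.426 is 12.

k = 12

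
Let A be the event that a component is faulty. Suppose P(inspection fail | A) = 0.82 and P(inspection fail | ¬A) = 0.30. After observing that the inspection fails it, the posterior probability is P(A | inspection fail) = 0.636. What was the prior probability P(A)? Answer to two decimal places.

P(A) = 0.39

Bayes' rule in odds form gives O(A|E) = O(A)·[P(E|A)/P(E|¬A)], hence O(A) = O(A|E)/LR.
Posterior odds = 0.636/(1−0.636) = 1.7473. LR = 0.82/0.30 = 2.7333.
Prior odds = 1.7473/2.7333 = 0.6393, so P(A) = 0.6393/(1+0.6393) ≈ 0.39.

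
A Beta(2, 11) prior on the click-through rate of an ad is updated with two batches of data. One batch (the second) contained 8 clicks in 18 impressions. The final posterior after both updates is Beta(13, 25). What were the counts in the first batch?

3 clicks and 4 non-clicks

Sequential conjugate updates are equivalent to a single update on the pooled data, so total successes = posterior α − prior α and total failures = posterior β − prior β.
Total across both batches: 13−2=11 clicks, 25−11=14 non-clicks.
Subtract the second batch: 11−8=3 clicks and 14−10=4 non-clicks.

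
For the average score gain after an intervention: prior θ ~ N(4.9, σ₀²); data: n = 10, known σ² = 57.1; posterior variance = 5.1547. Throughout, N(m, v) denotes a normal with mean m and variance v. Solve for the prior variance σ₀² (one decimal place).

σ₀² = 53.0

Posterior precision equals prior precision plus data precision: 1/σ_n² = 1/σ₀² + n/σ².
So 1/σ₀² = 1/5.1547 − 10/57.1 = 0.193998 − 0.175131 = 0.018867.
Hence σ₀² = 1/0.018867 ≈ 53.0.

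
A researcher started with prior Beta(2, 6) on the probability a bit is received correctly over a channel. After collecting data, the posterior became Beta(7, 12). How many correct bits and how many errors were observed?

Under Beta–binomial conjugacy the posterior parameters are (a+s, b+f).
Match parameters: s=7−2=5, f=12−6=6.

5 correct bits and 6 errors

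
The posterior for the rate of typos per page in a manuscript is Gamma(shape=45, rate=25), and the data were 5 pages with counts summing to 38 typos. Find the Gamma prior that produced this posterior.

Gamma(shape=7, rate=20)

A Gamma(α, β) prior (rate parametrization) on a Poisson rate with n observations summing to S gives posterior Gamma(α+S, β+n).
So α = 45 − 38 = 7 and β = 25 − 5 = 20.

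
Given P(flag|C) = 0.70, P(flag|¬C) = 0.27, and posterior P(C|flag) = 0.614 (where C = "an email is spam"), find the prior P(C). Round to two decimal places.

P(C) = 0.38

Bayes' rule in odds form gives O(C|E) = O(C)·[P(E|C)/P(E|¬C)], hence O(C) = O(C|E)/LR.
Posterior odds = 0.614/(1−0.614) = 1.5907. LR = 0.70/0.27 = 2.5926.
Prior odds = 1.5907/2.5926 = 0.6136, so P(C) = 0.6136/(1+0.6136) ≈ 0.38.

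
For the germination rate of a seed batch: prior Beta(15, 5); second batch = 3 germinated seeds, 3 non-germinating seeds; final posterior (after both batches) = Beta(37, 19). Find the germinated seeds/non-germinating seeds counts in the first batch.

19 germinated seeds and 11 non-germinating seeds

Sequential conjugate updates are equivalent to a single update on the pooled data, so total successes = posterior α − prior α and total failures = posterior β − prior β.
Total across both batches: 37−15=22 germinated seeds, 19−5=14 non-germinating seeds.
Subtract the second batch: 22−3=19 germinated seeds and 14−3=11 non-germinating seeds.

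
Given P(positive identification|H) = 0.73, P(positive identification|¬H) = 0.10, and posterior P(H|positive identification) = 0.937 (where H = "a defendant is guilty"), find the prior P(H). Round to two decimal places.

In odds form, posterior odds = prior odds × likelihood ratio, so prior odds = posterior odds ÷ LR.
Posterior odds = 0.937/(1−0.937) = 14.8730. LR = 0.73/0.10 = 7.3000.
Prior odds = 14.8730/7.3000 = 2.0374, so P(H) = 2.0374/(1+2.0374) ≈ 0.67.

P(H) = 0.67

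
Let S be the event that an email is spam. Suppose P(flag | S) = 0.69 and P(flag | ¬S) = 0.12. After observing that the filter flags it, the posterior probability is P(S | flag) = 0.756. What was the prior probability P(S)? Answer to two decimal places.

P(S) = 0.35

In odds form, posterior odds = prior odds × likelihood ratio, so prior odds = posterior odds ÷ LR.
Posterior odds = 0.756/(1−0.756) = 3.0984. LR = 0.69/0.12 = 5.7500.
Prior odds = 3.0984/5.7500 = 0.5389, so P(S) = 0.5389/(1+0.5389) ≈ 0.35.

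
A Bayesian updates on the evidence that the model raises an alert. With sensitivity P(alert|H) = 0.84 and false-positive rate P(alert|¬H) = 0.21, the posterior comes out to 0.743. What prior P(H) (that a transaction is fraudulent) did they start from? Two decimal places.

In odds form, posterior odds = prior odds × likelihood ratio, so prior odds = posterior odds ÷ LR.
Posterior odds = 0.743/(1−0.743) = 2.8911. LR = 0.84/0.21 = 4.0000.
Prior odds = 2.8911/4.0000 = 0.7228, so P(H) = 0.7228/(1+0.7228) ≈ 0.42.

P(H) = 0.42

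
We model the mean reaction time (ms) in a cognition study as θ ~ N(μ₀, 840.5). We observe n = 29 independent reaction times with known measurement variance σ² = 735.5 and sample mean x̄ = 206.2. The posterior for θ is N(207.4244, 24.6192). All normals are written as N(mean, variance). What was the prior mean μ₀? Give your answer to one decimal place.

μ₀ = 248.0

With known observation variance, the Normal–Normal posterior has precision τ_n = τ₀ + n/σ² and mean μ_n = (τ₀μ₀ + (n/σ²)x̄)/τ_n.
Here τ₀ = 1/840.5 = 0.001190 and τ_data = 29/735.5 = 0.039429, so τ_n = 0.040619.
Rearranging for μ₀: μ₀ = (μ_n·τ_n − τ_data·x̄)/τ₀ = (207.4244·0.040619 − 0.039429·206.2) / 0.001190 = 0.295112/0.001190 ≈ 248.0.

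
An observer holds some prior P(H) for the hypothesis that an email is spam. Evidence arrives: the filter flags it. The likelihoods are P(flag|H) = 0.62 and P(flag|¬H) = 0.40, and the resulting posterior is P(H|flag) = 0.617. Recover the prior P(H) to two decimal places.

P(H) = 0.51

Bayes' rule in odds form gives O(H|E) = O(H)·[P(E|H)/P(E|¬H)], hence O(H) = O(H|E)/LR.
Posterior odds = 0.617/(1−0.617) = 1.6110. LR = 0.62/0.40 = 1.5500.
Prior odds = 1.6110/1.5500 = 1.0394, so P(H) = 1.0394/(1+1.0394) ≈ 0.51.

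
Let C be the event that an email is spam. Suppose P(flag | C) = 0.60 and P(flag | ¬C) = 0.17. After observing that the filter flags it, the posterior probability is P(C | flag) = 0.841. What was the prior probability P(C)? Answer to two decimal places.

Bayes' rule in odds form gives O(C|E) = O(C)·[P(E|C)/P(E|¬C)], hence O(C) = O(C|E)/LR.
Posterior odds = 0.841/(1−0.841) = 5.2893. LR = 0.60/0.17 = 3.5294.
Prior odds = 5.2893/3.5294 = 1.4986, so P(C) = 1.4986/(1+1.4986) ≈ 0.60.

P(C) = 0.60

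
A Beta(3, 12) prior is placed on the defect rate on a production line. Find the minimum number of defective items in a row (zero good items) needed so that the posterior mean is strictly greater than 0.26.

k = 2

After k defective items and 0 good items the posterior is Beta(3+k, 12), with mean (3+k)/(3+12+k).
Set (3+k)/(15+k) > 0.26 and solve: k > (0.26·15 − 3)/(1 − 0.26) = 1.216.
The smallest integer exceeding 1.216 is 2.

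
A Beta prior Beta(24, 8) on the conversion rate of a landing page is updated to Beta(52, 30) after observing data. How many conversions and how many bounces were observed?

28 conversions and 22 bounces

Beta is conjugate to the binomial likelihood: posterior = Beta(a+s, b+f).
Match parameters: s=52−24=28, f=30−8=22.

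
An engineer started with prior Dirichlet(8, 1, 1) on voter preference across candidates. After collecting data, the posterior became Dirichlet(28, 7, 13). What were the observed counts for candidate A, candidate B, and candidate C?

counts (20, 6, 12)

For a Dirichlet(α) prior with multinomial counts c, the posterior is Dirichlet(α + c) componentwise.
Counts are posterior − prior componentwise: 28−8=20, 7−1=6, 13−1=12.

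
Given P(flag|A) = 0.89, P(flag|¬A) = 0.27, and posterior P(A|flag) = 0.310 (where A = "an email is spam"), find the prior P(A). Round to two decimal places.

P(A) = 0.12

In odds form, posterior odds = prior odds × likelihood ratio, so prior odds = posterior odds ÷ LR.
Posterior odds = 0.310/(1−0.310) = 0.4493. LR = 0.89/0.27 = 3.2963.
Prior odds = 0.4493/3.2963 = 0.1363, so P(A) = 0.1363/(1+0.1363) ≈ 0.12.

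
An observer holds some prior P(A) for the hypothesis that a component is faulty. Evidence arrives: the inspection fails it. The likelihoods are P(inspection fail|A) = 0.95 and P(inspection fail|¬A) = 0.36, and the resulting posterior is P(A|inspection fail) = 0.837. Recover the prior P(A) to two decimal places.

P(A) = 0.66

Bayes' rule in odds form gives O(A|E) = O(A)·[P(E|A)/P(E|¬A)], hence O(A) = O(A|E)/LR.
Posterior odds = 0.837/(1−0.837) = 5.1350. LR = 0.95/0.36 = 2.6389.
Prior odds = 5.1350/2.6389 = 1.9459, so P(A) = 1.9459/(1+1.9459) ≈ 0.66.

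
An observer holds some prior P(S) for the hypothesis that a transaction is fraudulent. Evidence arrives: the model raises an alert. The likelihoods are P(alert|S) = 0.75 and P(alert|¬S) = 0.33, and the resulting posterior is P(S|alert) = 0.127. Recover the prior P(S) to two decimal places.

In odds form, posterior odds = prior odds × likelihood ratio, so prior odds = posterior odds ÷ LR.
Posterior odds = 0.127/(1−0.127) = 0.1455. LR = 0.75/0.33 = 2.2727.
Prior odds = 0.1455/2.2727 = 0.0640, so P(S) = 0.0640/(1+0.0640) ≈ 0.06.

P(S) = 0.06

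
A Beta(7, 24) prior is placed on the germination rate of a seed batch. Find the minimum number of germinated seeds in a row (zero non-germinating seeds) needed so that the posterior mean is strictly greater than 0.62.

k = 33

After k germinated seeds and 0 non-germinating seeds the posterior is Beta(7+k, 24), with mean (7+k)/(7+24+k).
Set (7+k)/(31+k) > 0.62 and solve: k > (0.62·31 − 7)/(1 − 0.62) = 32.158.
The smallest integer exceeding 32.158 is 33, and checking k=33: (40)/(64) = 0.6250 > 0.62.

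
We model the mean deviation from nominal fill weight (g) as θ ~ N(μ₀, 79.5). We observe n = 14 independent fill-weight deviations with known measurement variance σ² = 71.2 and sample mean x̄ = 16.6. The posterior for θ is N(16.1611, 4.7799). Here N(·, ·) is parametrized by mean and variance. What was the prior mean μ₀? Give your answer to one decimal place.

μ₀ = 9.3

The posterior mean is a precision-weighted average: μ_n = (τ₀μ₀ + τ_data·x̄)/(τ₀+τ_data), with τ₀=1/σ₀² and τ_data=n/σ².
Here τ₀ = 1/79.5 = 0.012579 and τ_data = 14/71.2 = 0.196629, so τ_n = 0.209208.
Rearranging for μ₀: μ₀ = (μ_n·τ_n − τ_data·x̄)/τ₀ = (16.1611·0.209208 − 0.196629·16.6) / 0.012579 = 0.116990/0.012579 ≈ 9.3.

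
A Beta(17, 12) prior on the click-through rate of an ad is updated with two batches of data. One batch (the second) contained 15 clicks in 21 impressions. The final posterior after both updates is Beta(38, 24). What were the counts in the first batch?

Because Beta–binomial updating is additive in the counts, the combined data contributed (α_post−α_prior, β_post−β_prior) successes and failures.
Total across both batches: 38−17=21 clicks, 24−12=12 non-clicks.
Subtract the second batch: 21−15=6 clicks and 12−6=6 non-clicks.

6 clicks and 6 non-clicks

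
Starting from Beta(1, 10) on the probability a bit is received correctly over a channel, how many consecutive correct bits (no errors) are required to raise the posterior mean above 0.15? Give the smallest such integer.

k = 1

After k correct bits and 0 errors the posterior is Beta(1+k, 10), with mean (1+k)/(1+10+k).
Set (1+k)/(11+k) > 0.15 and solve: k > (0.15·11 − 1)/(1 − 0.15) = 0.765.
The smallest integer exceeding 0.765 is 1.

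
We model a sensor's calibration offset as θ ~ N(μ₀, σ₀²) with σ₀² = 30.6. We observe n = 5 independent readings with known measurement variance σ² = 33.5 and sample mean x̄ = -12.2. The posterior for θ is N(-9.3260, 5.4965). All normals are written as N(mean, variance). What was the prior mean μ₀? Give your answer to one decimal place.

With known observation variance, the Normal–Normal posterior has precision τ_n = τ₀ + n/σ² and mean μ_n = (τ₀μ₀ + (n/σ²)x̄)/τ_n.
Here τ₀ = 1/30.6 = 0.032680 and τ_data = 5/33.5 = 0.149254, so τ_n = 0.181934.
Rearranging for μ₀: μ₀ = (μ_n·τ_n − τ_data·x̄)/τ₀ = (-9.3260·0.181934 − 0.149254·-12.2) / 0.032680 = 0.124182/0.032680 ≈ 3.8.

μ₀ = 3.8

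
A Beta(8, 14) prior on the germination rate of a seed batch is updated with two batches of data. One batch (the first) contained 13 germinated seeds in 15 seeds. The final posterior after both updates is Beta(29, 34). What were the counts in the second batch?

Sequential conjugate updates are equivalent to a single update on the pooled data, so total successes = posterior α − prior α and total failures = posterior β − prior β.
Total across both batches: 29−8=21 germinated seeds, 34−14=20 non-germinating seeds.
Subtract the first batch: 21−13=8 germinated seeds and 20−2=18 non-germinating seeds.

8 germinated seeds and 18 non-germinating seeds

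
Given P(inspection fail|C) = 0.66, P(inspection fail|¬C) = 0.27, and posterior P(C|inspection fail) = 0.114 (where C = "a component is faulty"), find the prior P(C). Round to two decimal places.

P(C) = 0.05

In odds form, posterior odds = prior odds × likelihood ratio, so prior odds = posterior odds ÷ LR.
Posterior odds = 0.114/(1−0.114) = 0.1287. LR = 0.66/0.27 = 2.4444.
Prior odds = 0.1287/2.4444 = 0.0527, so P(C) = 0.0527/(1+0.0527) ≈ 0.05.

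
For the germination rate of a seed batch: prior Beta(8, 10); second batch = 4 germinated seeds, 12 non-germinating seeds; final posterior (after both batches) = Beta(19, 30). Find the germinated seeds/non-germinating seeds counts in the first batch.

7 germinated seeds and 8 non-germinating seeds

Sequential conjugate updates are equivalent to a single update on the pooled data, so total successes = posterior α − prior α and total failures = posterior β − prior β.
Total across both batches: 19−8=11 germinated seeds, 30−10=20 non-germinating seeds.
Subtract the second batch: 11−4=7 germinated seeds and 20−12=8 non-germinating seeds.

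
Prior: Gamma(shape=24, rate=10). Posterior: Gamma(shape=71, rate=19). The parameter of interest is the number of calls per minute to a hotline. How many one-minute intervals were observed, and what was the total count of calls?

A Gamma(α, β) prior (rate parametrization) on a Poisson rate with n observations summing to S gives posterior Gamma(α+S, β+n).
Matching: Σxᵢ = 71 − 24 = 47 and n = 19 − 10 = 9.

n = 9 one-minute intervals with total 47 calls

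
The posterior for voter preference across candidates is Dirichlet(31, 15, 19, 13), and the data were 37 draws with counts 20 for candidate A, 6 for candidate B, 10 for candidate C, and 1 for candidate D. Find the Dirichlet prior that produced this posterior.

For a Dirichlet(α) prior with multinomial counts c, the posterior is Dirichlet(α + c) componentwise.
Subtract each count from the matching posterior parameter: 31−20=11, 15−6=9, 19−10=9, 13−1=12.

Dirichlet(11, 9, 9, 12)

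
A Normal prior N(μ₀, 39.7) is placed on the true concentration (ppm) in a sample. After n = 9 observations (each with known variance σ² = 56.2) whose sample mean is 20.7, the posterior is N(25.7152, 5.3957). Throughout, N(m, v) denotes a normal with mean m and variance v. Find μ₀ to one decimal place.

μ₀ = 57.6

With known observation variance, the Normal–Normal posterior has precision τ_n = τ₀ + n/σ² and mean μ_n = (τ₀μ₀ + (n/σ²)x̄)/τ_n.
Here τ₀ = 1/39.7 = 0.025189 and τ_data = 9/56.2 = 0.160142, so τ_n = 0.185331.
Rearranging for μ₀: μ₀ = (μ_n·τ_n − τ_data·x̄)/τ₀ = (25.7152·0.185331 − 0.160142·20.7) / 0.025189 = 1.450884/0.025189 ≈ 57.6.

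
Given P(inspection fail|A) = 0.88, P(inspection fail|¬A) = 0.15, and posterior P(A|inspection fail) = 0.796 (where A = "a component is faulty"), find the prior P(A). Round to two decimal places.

Bayes' rule in odds form gives O(A|E) = O(A)·[P(E|A)/P(E|¬A)], hence O(A) = O(A|E)/LR.
Posterior odds = 0.796/(1−0.796) = 3.9020. LR = 0.88/0.15 = 5.8667.
Prior odds = 3.9020/5.8667 = 0.6651, so P(A) = 0.6651/(1+0.6651) ≈ 0.40.

P(A) = 0.40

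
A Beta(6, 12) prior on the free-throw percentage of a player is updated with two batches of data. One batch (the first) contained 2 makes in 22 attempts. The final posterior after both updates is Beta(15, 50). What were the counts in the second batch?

7 makes and 18 misses

Because Beta–binomial updating is additive in the counts, the combined data contributed (α_post−α_prior, β_post−β_prior) successes and failures.
Total across both batches: 15−6=9 makes, 50−12=38 misses.
Subtract the first batch: 9−2=7 makes and 38−20=18 misses.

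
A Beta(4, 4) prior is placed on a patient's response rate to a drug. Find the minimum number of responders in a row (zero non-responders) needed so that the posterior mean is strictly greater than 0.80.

k = 13

After k responders and 0 non-responders the posterior is Beta(4+k, 4), with mean (4+k)/(4+4+k).
Set (4+k)/(8+k) > 0.80 and solve: k > (0.80·8 − 4)/(1 − 0.80) = 12.000.
The smallest integer exceeding 12.000 is 13, and checking k=13: (17)/(21) = 0.8095 > 0.80.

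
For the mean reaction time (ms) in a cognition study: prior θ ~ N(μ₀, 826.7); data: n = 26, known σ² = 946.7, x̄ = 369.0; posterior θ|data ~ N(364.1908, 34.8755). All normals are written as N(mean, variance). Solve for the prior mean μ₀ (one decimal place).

The posterior mean is a precision-weighted average: μ_n = (τ₀μ₀ + τ_data·x̄)/(τ₀+τ_data), with τ₀=1/σ₀² and τ_data=n/σ².
Here τ₀ = 1/826.7 = 0.001210 and τ_data = 26/946.7 = 0.027464, so τ_n = 0.028674.
Rearranging for μ₀: μ₀ = (μ_n·τ_n − τ_data·x̄)/τ₀ = (364.1908·0.028674 − 0.027464·369.0) / 0.001210 = 0.308591/0.001210 ≈ 255.0.

μ₀ = 255.0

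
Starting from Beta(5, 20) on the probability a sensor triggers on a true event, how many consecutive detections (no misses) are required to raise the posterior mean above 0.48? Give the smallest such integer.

k = 14

After k detections and 0 misses the posterior is Beta(5+k, 20), with mean (5+k)/(5+20+k).
Set (5+k)/(25+k) > 0.48 and solve: k > (0.48·25 − 5)/(1 − 0.48) = 13.462.
The smallest integer exceeding 13.462 is 14.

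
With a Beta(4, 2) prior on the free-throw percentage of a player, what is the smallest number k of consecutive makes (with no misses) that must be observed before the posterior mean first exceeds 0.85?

After k makes and 0 misses the posterior is Beta(4+k, 2), with mean (4+k)/(4+2+k).
Set (4+k)/(6+k) > 0.85 and solve: k > (0.85·6 − 4)/(1 − 0.85) = 7.333.
The smallest integer exceeding 7.333 is 8, and checking k=8: (12)/(14) = 0.8571 > 0.85.

k = 8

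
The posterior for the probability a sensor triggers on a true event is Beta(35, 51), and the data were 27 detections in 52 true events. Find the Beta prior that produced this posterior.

Beta(8, 26)

A Beta(α, β) prior with s successes and f failures in binomial data gives a Beta(α+s, β+f) posterior.
So α = 35 − 27 = 8 and β = 51 − 25 = 26.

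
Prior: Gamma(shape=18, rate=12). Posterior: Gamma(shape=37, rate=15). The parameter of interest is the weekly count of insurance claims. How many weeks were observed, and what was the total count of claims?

A Gamma(α, β) prior (rate parametrization) on a Poisson rate with n observations summing to S gives posterior Gamma(α+S, β+n).
Matching: Σxᵢ = 37 − 18 = 19 and n = 15 − 12 = 3.

n = 3 weeks with total 19 claims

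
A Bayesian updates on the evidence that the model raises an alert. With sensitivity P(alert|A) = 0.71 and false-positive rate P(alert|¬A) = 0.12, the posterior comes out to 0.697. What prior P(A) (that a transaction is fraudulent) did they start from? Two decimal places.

Bayes' rule in odds form gives O(A|E) = O(A)·[P(E|A)/P(E|¬A)], hence O(A) = O(A|E)/LR.
Posterior odds = 0.697/(1−0.697) = 2.3003. LR = 0.71/0.12 = 5.9167.
Prior odds = 2.3003/5.9167 = 0.3888, so P(A) = 0.3888/(1+0.3888) ≈ 0.28.

P(A) = 0.28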